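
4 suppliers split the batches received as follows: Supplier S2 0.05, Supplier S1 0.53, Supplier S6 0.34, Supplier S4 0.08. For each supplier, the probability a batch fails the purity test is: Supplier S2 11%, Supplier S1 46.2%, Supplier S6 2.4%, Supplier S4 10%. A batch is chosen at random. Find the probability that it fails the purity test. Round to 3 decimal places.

By Bayes' rule, posterior ∝ prior × likelihood:
  Supplier S2: 0.05 × 0.11 = 0.0055
  Supplier S1: 0.53 × 0.462 = 0.24486
  Supplier S6: 0.34 × 0.024 = 0.00816
  Supplier S4: 0.08 × 0.1 = 0.008
P(off-spec) = 0.0055 + 0.24486 + 0.00816 + 0.008 = 0.26652 → 0.267.

0.267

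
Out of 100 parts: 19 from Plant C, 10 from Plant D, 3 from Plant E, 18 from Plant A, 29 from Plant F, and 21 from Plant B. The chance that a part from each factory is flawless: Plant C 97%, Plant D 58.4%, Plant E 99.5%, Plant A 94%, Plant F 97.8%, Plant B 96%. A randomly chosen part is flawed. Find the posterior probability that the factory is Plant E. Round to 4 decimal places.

0.0021

Taking complements, P(flawed | each) = Plant C 0.03, Plant D 0.416, Plant E 0.005, Plant A 0.06, Plant F 0.022, Plant B 0.04.
Prior × likelihood for each hypothesis:
  Plant C: 0.19 × 0.03 = 0.0057
  Plant D: 0.1 × 0.416 = 0.0416
  Plant E: 0.03 × 0.005 = 0.00015
  Plant A: 0.18 × 0.06 = 0.0108
  Plant F: 0.29 × 0.022 = 0.00638
  Plant B: 0.21 × 0.04 = 0.0084
Normalizing constant = 0.07303.
P(Plant E | evidence) = 0.00015 / 0.07303 ≈ 0.0021.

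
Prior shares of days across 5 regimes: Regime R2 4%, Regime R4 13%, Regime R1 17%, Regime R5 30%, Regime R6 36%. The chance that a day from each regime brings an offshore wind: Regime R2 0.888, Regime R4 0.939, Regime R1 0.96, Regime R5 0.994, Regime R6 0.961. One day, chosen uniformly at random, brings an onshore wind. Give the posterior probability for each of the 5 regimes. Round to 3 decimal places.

Regime R2 0.128, Regime R4 0.226, Regime R1 0.194, Regime R5 0.051, Regime R6 0.401

Taking complements, P(onshore | each) = Regime R2 0.112, Regime R4 0.061, Regime R1 0.04, Regime R5 0.006, Regime R6 0.039.
By Bayes' rule, posterior ∝ prior × likelihood:
  Regime R2: 0.04 × 0.112 = 0.00448
  Regime R4: 0.13 × 0.061 = 0.00793
  Regime R1: 0.17 × 0.04 = 0.0068
  Regime R5: 0.3 × 0.006 = 0.0018
  Regime R6: 0.36 × 0.039 = 0.01404
Sum = 0.03505.
P(Regime R2 | onshore) = 0.00448/0.03505 ≈ 0.128
P(Regime R4 | onshore) = 0.00793/0.03505 ≈ 0.226
P(Regime R1 | onshore) = 0.0068/0.03505 ≈ 0.194
P(Regime R5 | onshore) = 0.0018/0.03505 ≈ 0.051
P(Regime R6 | onshore) = 0.01404/0.03505 ≈ 0.401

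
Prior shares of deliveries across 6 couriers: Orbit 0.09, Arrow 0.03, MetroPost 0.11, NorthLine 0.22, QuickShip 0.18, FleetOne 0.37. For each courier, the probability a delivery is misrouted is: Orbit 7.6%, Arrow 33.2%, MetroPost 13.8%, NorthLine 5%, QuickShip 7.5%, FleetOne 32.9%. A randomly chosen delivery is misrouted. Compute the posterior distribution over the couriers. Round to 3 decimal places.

Orbit 0.038, Arrow 0.056, MetroPost 0.085, NorthLine 0.062, QuickShip 0.076, FleetOne 0.683

Unnormalized posteriors (prior × likelihood):
  Orbit: 0.09 × 0.076 = 0.00684
  Arrow: 0.03 × 0.332 = 0.00996
  MetroPost: 0.11 × 0.138 = 0.01518
  NorthLine: 0.22 × 0.05 = 0.011
  QuickShip: 0.18 × 0.075 = 0.0135
  FleetOne: 0.37 × 0.329 = 0.12173
Sum = 0.17821.
P(Orbit | misrouted) = 0.00684/0.17821 ≈ 0.038
P(Arrow | misrouted) = 0.00996/0.17821 ≈ 0.056
P(MetroPost | misrouted) = 0.01518/0.17821 ≈ 0.085
P(NorthLine | misrouted) = 0.011/0.17821 ≈ 0.062
P(QuickShip | misrouted) = 0.0135/0.17821 ≈ 0.076
P(FleetOne | misrouted) = 0.12173/0.17821 ≈ 0.683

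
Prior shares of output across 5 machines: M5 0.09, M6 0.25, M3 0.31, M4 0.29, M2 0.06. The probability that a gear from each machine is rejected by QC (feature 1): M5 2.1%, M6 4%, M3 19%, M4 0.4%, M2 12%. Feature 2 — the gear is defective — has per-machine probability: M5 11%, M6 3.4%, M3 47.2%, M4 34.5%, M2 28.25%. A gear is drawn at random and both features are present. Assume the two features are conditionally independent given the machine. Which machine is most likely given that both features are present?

Prior × likelihood for each hypothesis:
  M5: 0.09 × 0.021 × 0.11 = 0.0002079
  M6: 0.25 × 0.04 × 0.034 = 0.00034
  M3: 0.31 × 0.19 × 0.472 = 0.0278008
  M4: 0.29 × 0.004 × 0.345 = 0.0004002
  M2: 0.06 × 0.12 × 0.2825 = 0.002034
Total = 0.0307829.
Largest term belongs to M3, so M3 is most probable.

M3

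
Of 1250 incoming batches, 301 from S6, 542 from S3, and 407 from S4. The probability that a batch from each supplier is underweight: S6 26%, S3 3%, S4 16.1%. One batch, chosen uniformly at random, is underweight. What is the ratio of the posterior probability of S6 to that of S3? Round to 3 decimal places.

By Bayes' rule, posterior ∝ prior × likelihood:
  S6: 0.2408 × 0.26 = 0.062608
  S3: 0.4336 × 0.03 = 0.013008
  S4: 0.3256 × 0.161 = 0.0524216
Normalizing constant = 0.1280376.
The ratio is 0.062608 / 0.013008 (the normalizer cancels) = 4.813.

4.813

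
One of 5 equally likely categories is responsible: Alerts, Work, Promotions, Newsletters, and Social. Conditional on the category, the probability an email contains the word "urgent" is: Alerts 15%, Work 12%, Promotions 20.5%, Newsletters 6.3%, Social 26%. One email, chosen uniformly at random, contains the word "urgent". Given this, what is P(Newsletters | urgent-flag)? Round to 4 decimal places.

0.0789

Since the prior is uniform, the posterior is proportional to the likelihood:
  Alerts: 0.15
  Work: 0.12
  Promotions: 0.205
  Newsletters: 0.063
  Social: 0.26
Normalizing constant = 0.798.
P(Newsletters | evidence) = 0.063 / 0.798 ≈ 0.0789.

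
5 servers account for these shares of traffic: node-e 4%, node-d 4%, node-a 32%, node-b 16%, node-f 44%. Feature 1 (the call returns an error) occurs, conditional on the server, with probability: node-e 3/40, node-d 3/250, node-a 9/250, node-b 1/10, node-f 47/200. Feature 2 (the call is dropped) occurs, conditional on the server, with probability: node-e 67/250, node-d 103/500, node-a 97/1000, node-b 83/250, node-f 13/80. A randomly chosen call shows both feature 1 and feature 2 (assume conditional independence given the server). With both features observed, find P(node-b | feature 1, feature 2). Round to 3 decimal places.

0.220

Compute prior × likelihood for every hypothesis:
  node-e: 0.04 × 0.075 × 0.268 = 0.000804
  node-d: 0.04 × 0.012 × 0.206 = 0.00009888
  node-a: 0.32 × 0.036 × 0.097 = 0.00111744
  node-b: 0.16 × 0.1 × 0.332 = 0.005312
  node-f: 0.44 × 0.235 × 0.1625 = 0.0168025
Normalizing constant = 0.02413482.
P(node-b | evidence) = 0.005312 / 0.02413482 ≈ 0.220.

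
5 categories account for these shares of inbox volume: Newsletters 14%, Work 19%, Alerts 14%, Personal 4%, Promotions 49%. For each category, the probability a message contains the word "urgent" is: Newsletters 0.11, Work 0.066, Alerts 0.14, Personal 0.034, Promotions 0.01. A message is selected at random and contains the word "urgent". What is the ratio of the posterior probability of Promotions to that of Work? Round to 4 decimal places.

Compute prior × likelihood for every hypothesis:
  Newsletters: 0.14 × 0.11 = 0.0154
  Work: 0.19 × 0.066 = 0.01254
  Alerts: 0.14 × 0.14 = 0.0196
  Personal: 0.04 × 0.034 = 0.00136
  Promotions: 0.49 × 0.01 = 0.0049
Sum = 0.0538.
The ratio is 0.0049 / 0.01254 (the normalizer cancels) = 0.3907.

0.3907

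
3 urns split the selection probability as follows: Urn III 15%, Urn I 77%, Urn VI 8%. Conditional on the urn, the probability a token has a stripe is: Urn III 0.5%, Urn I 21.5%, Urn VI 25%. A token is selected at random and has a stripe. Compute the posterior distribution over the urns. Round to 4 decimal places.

Urn III 0.0040, Urn I 0.8886, Urn VI 0.1074

Compute prior × likelihood for every hypothesis:
  Urn III: 0.15 × 0.005 = 0.00075
  Urn I: 0.77 × 0.215 = 0.16555
  Urn VI: 0.08 × 0.25 = 0.02
Total = 0.1863.
P(Urn III | striped) = 0.00075/0.1863 ≈ 0.0040
P(Urn I | striped) = 0.16555/0.1863 ≈ 0.8886
P(Urn VI | striped) = 0.02/0.1863 ≈ 0.1074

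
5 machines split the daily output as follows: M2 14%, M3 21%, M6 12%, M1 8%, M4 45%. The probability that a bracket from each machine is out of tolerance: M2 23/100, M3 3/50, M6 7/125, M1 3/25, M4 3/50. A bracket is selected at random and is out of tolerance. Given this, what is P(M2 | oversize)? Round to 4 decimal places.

Unnormalized posteriors (prior × likelihood):
  M2: 0.14 × 0.23 = 0.0322
  M3: 0.21 × 0.06 = 0.0126
  M6: 0.12 × 0.056 = 0.00672
  M1: 0.08 × 0.12 = 0.0096
  M4: 0.45 × 0.06 = 0.027
Total = 0.08812.
P(M2 | evidence) = 0.0322 / 0.08812 ≈ 0.3654.

0.3654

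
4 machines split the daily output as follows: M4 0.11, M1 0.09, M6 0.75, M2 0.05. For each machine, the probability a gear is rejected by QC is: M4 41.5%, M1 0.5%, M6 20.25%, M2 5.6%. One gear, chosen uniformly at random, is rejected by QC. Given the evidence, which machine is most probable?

M6

Prior × likelihood for each hypothesis:
  M4: 0.11 × 0.415 = 0.04565
  M1: 0.09 × 0.005 = 0.00045
  M6: 0.75 × 0.2025 = 0.151875
  M2: 0.05 × 0.056 = 0.0028
Sum = 0.200775.
Largest term belongs to M6, so M6 is most probable.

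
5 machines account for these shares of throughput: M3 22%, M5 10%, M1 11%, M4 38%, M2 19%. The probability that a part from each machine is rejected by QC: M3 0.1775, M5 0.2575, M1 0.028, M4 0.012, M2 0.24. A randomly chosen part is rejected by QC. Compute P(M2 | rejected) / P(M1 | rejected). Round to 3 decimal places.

Prior × likelihood for each hypothesis:
  M3: 0.22 × 0.1775 = 0.03905
  M5: 0.1 × 0.2575 = 0.02575
  M1: 0.11 × 0.028 = 0.00308
  M4: 0.38 × 0.012 = 0.00456
  M2: 0.19 × 0.24 = 0.0456
Total = 0.11804.
The ratio is 0.0456 / 0.00308 (the normalizer cancels) = 14.805.

14.805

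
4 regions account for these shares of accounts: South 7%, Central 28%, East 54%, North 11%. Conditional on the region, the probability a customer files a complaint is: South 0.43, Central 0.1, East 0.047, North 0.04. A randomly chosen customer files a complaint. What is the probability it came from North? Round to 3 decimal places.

0.050

Prior × likelihood for each hypothesis:
  South: 0.07 × 0.43 = 0.0301
  Central: 0.28 × 0.1 = 0.028
  East: 0.54 × 0.047 = 0.02538
  North: 0.11 × 0.04 = 0.0044
Normalizing constant = 0.08788.
P(North | evidence) = 0.0044 / 0.08788 ≈ 0.050.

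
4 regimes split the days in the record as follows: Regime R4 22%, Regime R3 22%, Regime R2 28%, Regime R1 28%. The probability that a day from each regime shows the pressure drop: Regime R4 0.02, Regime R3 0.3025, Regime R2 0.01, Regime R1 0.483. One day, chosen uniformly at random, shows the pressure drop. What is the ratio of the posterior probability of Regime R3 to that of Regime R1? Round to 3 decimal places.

Prior × likelihood for each hypothesis:
  Regime R4: 0.22 × 0.02 = 0.0044
  Regime R3: 0.22 × 0.3025 = 0.06655
  Regime R2: 0.28 × 0.01 = 0.0028
  Regime R1: 0.28 × 0.483 = 0.13524
Sum = 0.20899.
The ratio is 0.06655 / 0.13524 (the normalizer cancels) = 0.492.

0.492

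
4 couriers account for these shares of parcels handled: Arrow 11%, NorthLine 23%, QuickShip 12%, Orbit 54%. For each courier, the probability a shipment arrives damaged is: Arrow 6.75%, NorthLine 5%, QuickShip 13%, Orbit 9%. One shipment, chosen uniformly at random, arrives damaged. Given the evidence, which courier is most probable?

Orbit

By Bayes' rule, posterior ∝ prior × likelihood:
  Arrow: 0.11 × 0.0675 = 0.007425
  NorthLine: 0.23 × 0.05 = 0.0115
  QuickShip: 0.12 × 0.13 = 0.0156
  Orbit: 0.54 × 0.09 = 0.0486
Sum = 0.083125.
Largest term belongs to Orbit, so Orbit is most probable.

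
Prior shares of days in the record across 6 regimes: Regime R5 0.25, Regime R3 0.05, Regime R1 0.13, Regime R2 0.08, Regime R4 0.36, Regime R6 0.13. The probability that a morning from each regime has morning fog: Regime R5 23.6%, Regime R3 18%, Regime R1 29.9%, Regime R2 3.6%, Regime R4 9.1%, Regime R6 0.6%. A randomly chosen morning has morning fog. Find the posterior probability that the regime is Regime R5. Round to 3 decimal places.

0.412

Prior × likelihood for each hypothesis:
  Regime R5: 0.25 × 0.236 = 0.059
  Regime R3: 0.05 × 0.18 = 0.009
  Regime R1: 0.13 × 0.299 = 0.03887
  Regime R2: 0.08 × 0.036 = 0.00288
  Regime R4: 0.36 × 0.091 = 0.03276
  Regime R6: 0.13 × 0.006 = 0.00078
Total = 0.14329.
P(Regime R5 | evidence) = 0.059 / 0.14329 ≈ 0.412.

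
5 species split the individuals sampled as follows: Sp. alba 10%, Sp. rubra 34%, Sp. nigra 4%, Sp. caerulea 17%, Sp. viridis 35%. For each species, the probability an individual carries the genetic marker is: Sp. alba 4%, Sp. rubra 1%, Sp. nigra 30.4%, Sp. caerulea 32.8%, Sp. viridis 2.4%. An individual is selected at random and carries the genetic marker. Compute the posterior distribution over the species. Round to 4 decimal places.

Unnormalized posteriors (prior × likelihood):
  Sp. alba: 0.1 × 0.04 = 0.004
  Sp. rubra: 0.34 × 0.01 = 0.0034
  Sp. nigra: 0.04 × 0.304 = 0.01216
  Sp. caerulea: 0.17 × 0.328 = 0.05576
  Sp. viridis: 0.35 × 0.024 = 0.0084
Normalizing constant = 0.08372.
P(Sp. alba | marker) = 0.004/0.08372 ≈ 0.0478
P(Sp. rubra | marker) = 0.0034/0.08372 ≈ 0.0406
P(Sp. nigra | marker) = 0.01216/0.08372 ≈ 0.1452
P(Sp. caerulea | marker) = 0.05576/0.08372 ≈ 0.6660
P(Sp. viridis | marker) = 0.0084/0.08372 ≈ 0.1003
(Check: 0.0478+0.0406+0.1452+0.6660+0.1003 = 0.9999.)

Sp. alba 0.0478, Sp. rubra 0.0406, Sp. nigra 0.1452, Sp. caerulea 0.6660, Sp. viridis 0.1003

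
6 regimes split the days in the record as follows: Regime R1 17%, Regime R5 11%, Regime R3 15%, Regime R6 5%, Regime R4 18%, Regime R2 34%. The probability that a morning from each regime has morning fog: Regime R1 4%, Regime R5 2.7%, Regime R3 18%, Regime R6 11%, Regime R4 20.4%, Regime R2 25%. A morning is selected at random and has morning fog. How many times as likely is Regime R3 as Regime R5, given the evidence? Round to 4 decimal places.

9.0909

Prior × likelihood for each hypothesis:
  Regime R1: 0.17 × 0.04 = 0.0068
  Regime R5: 0.11 × 0.027 = 0.00297
  Regime R3: 0.15 × 0.18 = 0.027
  Regime R6: 0.05 × 0.11 = 0.0055
  Regime R4: 0.18 × 0.204 = 0.03672
  Regime R2: 0.34 × 0.25 = 0.085
Sum = 0.16399.
The ratio is 0.027 / 0.00297 (the normalizer cancels) = 9.0909.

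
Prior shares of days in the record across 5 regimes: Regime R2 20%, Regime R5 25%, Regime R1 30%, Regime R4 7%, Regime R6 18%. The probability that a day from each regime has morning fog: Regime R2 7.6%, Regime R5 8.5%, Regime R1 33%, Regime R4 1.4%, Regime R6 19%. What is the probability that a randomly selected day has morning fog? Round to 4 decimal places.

0.1706

Unnormalized posteriors (prior × likelihood):
  Regime R2: 0.2 × 0.076 = 0.0152
  Regime R5: 0.25 × 0.085 = 0.02125
  Regime R1: 0.3 × 0.33 = 0.099
  Regime R4: 0.07 × 0.014 = 0.00098
  Regime R6: 0.18 × 0.19 = 0.0342
P(fog) = 0.0152 + 0.02125 + 0.099 + 0.00098 + 0.0342 = 0.17063 → 0.1706.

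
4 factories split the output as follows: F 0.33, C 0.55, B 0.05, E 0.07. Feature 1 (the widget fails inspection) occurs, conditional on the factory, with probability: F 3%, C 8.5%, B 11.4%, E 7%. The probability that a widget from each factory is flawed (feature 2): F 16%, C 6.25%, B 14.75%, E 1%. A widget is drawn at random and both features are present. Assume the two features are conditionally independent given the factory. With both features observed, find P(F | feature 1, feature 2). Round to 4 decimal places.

0.2936

Prior × likelihood for each hypothesis:
  F: 0.33 × 0.03 × 0.16 = 0.001584
  C: 0.55 × 0.085 × 0.0625 = 0.002921875
  B: 0.05 × 0.114 × 0.1475 = 0.00084075
  E: 0.07 × 0.07 × 0.01 = 0.000049
Normalizing constant = 0.005395625.
P(F | evidence) = 0.001584 / 0.005395625 ≈ 0.2936.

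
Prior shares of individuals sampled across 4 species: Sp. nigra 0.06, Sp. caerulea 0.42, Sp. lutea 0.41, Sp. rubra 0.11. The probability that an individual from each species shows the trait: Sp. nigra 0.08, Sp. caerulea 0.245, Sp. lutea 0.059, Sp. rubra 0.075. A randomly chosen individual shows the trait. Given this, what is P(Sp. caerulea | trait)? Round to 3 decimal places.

By Bayes' rule, posterior ∝ prior × likelihood:
  Sp. nigra: 0.06 × 0.08 = 0.0048
  Sp. caerulea: 0.42 × 0.245 = 0.1029
  Sp. lutea: 0.41 × 0.059 = 0.02419
  Sp. rubra: 0.11 × 0.075 = 0.00825
Sum = 0.14014.
P(Sp. caerulea | evidence) = 0.1029 / 0.14014 ≈ 0.734.

0.734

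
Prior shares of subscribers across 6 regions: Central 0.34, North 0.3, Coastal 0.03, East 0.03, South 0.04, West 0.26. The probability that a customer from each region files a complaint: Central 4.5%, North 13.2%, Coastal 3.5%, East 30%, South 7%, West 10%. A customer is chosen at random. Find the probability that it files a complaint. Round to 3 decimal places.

Compute prior × likelihood for every hypothesis:
  Central: 0.34 × 0.045 = 0.0153
  North: 0.3 × 0.132 = 0.0396
  Coastal: 0.03 × 0.035 = 0.00105
  East: 0.03 × 0.3 = 0.009
  South: 0.04 × 0.07 = 0.0028
  West: 0.26 × 0.1 = 0.026
P(complaint) = 0.0153 + 0.0396 + 0.00105 + 0.009 + 0.0028 + 0.026 = 0.09375 → 0.094.

0.094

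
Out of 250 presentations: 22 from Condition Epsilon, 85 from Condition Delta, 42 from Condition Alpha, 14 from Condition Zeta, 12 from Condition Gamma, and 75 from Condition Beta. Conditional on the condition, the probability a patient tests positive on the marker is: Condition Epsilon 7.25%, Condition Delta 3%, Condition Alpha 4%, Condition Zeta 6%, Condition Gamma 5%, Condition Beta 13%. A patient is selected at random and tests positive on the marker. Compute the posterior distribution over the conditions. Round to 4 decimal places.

Condition Epsilon 0.0937, Condition Delta 0.1499, Condition Alpha 0.0987, Condition Zeta 0.0494, Condition Gamma 0.0353, Condition Beta 0.5730

By Bayes' rule, posterior ∝ prior × likelihood:
  Condition Epsilon: 0.088 × 0.0725 = 0.00638
  Condition Delta: 0.34 × 0.03 = 0.0102
  Condition Alpha: 0.168 × 0.04 = 0.00672
  Condition Zeta: 0.056 × 0.06 = 0.00336
  Condition Gamma: 0.048 × 0.05 = 0.0024
  Condition Beta: 0.3 × 0.13 = 0.039
Sum = 0.06806.
P(Condition Epsilon | marker-positive) = 0.00638/0.06806 ≈ 0.0937
P(Condition Delta | marker-positive) = 0.0102/0.06806 ≈ 0.1499
P(Condition Alpha | marker-positive) = 0.00672/0.06806 ≈ 0.0987
P(Condition Zeta | marker-positive) = 0.00336/0.06806 ≈ 0.0494
P(Condition Gamma | marker-positive) = 0.0024/0.06806 ≈ 0.0353
P(Condition Beta | marker-positive) = 0.039/0.06806 ≈ 0.5730
(Check: 0.0937+0.1499+0.0987+0.0494+0.0353+0.5730 = 1.0000.)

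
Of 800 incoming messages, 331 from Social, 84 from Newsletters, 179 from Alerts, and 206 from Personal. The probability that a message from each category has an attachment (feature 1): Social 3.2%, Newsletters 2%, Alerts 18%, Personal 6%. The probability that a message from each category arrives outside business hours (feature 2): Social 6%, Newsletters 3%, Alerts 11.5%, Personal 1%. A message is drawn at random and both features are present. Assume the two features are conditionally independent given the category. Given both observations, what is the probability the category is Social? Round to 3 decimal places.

0.141

By Bayes' rule, posterior ∝ prior × likelihood:
  Social: 0.41375 × 0.032 × 0.06 = 0.0007944
  Newsletters: 0.105 × 0.02 × 0.03 = 0.000063
  Alerts: 0.22375 × 0.18 × 0.115 = 0.004631625
  Personal: 0.2575 × 0.06 × 0.01 = 0.0001545
Sum = 0.005643525.
P(Social | evidence) = 0.0007944 / 0.005643525 ≈ 0.141.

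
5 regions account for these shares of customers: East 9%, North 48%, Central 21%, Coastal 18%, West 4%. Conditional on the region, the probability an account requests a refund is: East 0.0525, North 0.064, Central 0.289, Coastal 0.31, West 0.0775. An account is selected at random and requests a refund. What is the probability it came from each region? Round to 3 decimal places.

Unnormalized posteriors (prior × likelihood):
  East: 0.09 × 0.0525 = 0.004725
  North: 0.48 × 0.064 = 0.03072
  Central: 0.21 × 0.289 = 0.06069
  Coastal: 0.18 × 0.31 = 0.0558
  West: 0.04 × 0.0775 = 0.0031
Normalizing constant = 0.155035.
P(East | refund) = 0.004725/0.155035 ≈ 0.030
P(North | refund) = 0.03072/0.155035 ≈ 0.198
P(Central | refund) = 0.06069/0.155035 ≈ 0.391
P(Coastal | refund) = 0.0558/0.155035 ≈ 0.360
P(West | refund) = 0.0031/0.155035 ≈ 0.020

East 0.030, North 0.198, Central 0.391, Coastal 0.360, West 0.020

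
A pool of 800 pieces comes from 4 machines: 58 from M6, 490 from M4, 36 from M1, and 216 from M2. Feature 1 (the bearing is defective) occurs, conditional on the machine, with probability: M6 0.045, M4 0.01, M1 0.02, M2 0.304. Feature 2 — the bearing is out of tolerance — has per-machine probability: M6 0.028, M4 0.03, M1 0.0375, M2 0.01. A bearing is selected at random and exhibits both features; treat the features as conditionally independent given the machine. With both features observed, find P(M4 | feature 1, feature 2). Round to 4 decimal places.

Unnormalized posteriors (prior × likelihood):
  M6: 0.0725 × 0.045 × 0.028 = 0.00009135
  M4: 0.6125 × 0.01 × 0.03 = 0.00018375
  M1: 0.045 × 0.02 × 0.0375 = 0.00003375
  M2: 0.27 × 0.304 × 0.01 = 0.0008208
Total = 0.00112965.
P(M4 | evidence) = 0.00018375 / 0.00112965 ≈ 0.1627.

0.1627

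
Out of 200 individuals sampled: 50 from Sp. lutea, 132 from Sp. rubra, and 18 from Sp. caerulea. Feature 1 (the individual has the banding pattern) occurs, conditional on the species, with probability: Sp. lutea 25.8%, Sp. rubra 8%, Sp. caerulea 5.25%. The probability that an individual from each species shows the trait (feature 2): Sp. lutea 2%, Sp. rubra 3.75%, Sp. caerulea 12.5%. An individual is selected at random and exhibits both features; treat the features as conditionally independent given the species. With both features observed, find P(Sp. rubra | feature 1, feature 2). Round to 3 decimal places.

Compute prior × likelihood for every hypothesis:
  Sp. lutea: 0.25 × 0.258 × 0.02 = 0.00129
  Sp. rubra: 0.66 × 0.08 × 0.0375 = 0.00198
  Sp. caerulea: 0.09 × 0.0525 × 0.125 = 0.000590625
Normalizing constant = 0.003860625.
P(Sp. rubra | evidence) = 0.00198 / 0.003860625 ≈ 0.513.

0.513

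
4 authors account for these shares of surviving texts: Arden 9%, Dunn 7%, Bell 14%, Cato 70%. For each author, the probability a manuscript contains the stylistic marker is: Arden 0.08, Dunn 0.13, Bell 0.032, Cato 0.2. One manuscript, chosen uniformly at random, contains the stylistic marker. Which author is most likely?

Cato

Prior × likelihood for each hypothesis:
  Arden: 0.09 × 0.08 = 0.0072
  Dunn: 0.07 × 0.13 = 0.0091
  Bell: 0.14 × 0.032 = 0.00448
  Cato: 0.7 × 0.2 = 0.14
Normalizing constant = 0.16078.
Largest term belongs to Cato, so Cato is most probable.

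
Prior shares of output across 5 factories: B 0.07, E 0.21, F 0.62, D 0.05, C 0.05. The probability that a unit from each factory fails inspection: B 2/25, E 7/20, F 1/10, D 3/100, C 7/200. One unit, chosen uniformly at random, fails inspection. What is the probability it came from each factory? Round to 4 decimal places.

Unnormalized posteriors (prior × likelihood):
  B: 0.07 × 0.08 = 0.0056
  E: 0.21 × 0.35 = 0.0735
  F: 0.62 × 0.1 = 0.062
  D: 0.05 × 0.03 = 0.0015
  C: 0.05 × 0.035 = 0.00175
Sum = 0.14435.
P(B | nonconforming) = 0.0056/0.14435 ≈ 0.0388
P(E | nonconforming) = 0.0735/0.14435 ≈ 0.5092
P(F | nonconforming) = 0.062/0.14435 ≈ 0.4295
P(D | nonconforming) = 0.0015/0.14435 ≈ 0.0104
P(C | nonconforming) = 0.00175/0.14435 ≈ 0.0121

B 0.0388, E 0.5092, F 0.4295, D 0.0104, C 0.0121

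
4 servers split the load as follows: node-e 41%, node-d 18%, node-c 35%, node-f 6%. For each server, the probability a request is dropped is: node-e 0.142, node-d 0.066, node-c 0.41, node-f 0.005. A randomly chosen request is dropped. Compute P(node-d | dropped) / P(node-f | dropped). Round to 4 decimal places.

39.6000

By Bayes' rule, posterior ∝ prior × likelihood:
  node-e: 0.41 × 0.142 = 0.05822
  node-d: 0.18 × 0.066 = 0.01188
  node-c: 0.35 × 0.41 = 0.1435
  node-f: 0.06 × 0.005 = 0.0003
Total = 0.2139.
The ratio is 0.01188 / 0.0003 (the normalizer cancels) = 39.6000.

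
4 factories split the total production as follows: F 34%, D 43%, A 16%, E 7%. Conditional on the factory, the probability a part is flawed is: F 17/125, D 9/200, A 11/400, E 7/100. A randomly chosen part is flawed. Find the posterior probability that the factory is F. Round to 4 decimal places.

By Bayes' rule, posterior ∝ prior × likelihood:
  F: 0.34 × 0.136 = 0.04624
  D: 0.43 × 0.045 = 0.01935
  A: 0.16 × 0.0275 = 0.0044
  E: 0.07 × 0.07 = 0.0049
Total = 0.07489.
P(F | evidence) = 0.04624 / 0.07489 ≈ 0.6174.

0.6174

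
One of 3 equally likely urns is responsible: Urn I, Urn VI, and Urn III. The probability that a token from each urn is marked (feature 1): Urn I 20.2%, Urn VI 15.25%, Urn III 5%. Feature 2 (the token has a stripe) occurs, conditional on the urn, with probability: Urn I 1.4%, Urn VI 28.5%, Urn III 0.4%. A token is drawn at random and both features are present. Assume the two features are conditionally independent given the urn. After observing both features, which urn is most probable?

With a uniform prior (1/3 each), posterior ∝ likelihood:
  Urn I: 0.202 × 0.014 = 0.002828
  Urn VI: 0.1525 × 0.285 = 0.0434625
  Urn III: 0.05 × 0.004 = 0.0002
Normalizing constant = 0.0464905.
Largest term belongs to Urn VI, so Urn VI is most probable.

Urn VI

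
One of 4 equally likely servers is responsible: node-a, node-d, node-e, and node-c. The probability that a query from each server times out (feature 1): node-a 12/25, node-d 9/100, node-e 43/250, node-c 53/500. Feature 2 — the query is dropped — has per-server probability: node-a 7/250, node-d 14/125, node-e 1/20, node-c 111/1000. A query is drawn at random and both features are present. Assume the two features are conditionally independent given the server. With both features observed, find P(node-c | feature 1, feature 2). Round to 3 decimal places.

0.268

Since the prior is uniform, the posterior is proportional to the likelihood:
  node-a: 0.48 × 0.028 = 0.01344
  node-d: 0.09 × 0.112 = 0.01008
  node-e: 0.172 × 0.05 = 0.0086
  node-c: 0.106 × 0.111 = 0.011766
Total = 0.043886.
P(node-c | evidence) = 0.011766 / 0.043886 ≈ 0.268.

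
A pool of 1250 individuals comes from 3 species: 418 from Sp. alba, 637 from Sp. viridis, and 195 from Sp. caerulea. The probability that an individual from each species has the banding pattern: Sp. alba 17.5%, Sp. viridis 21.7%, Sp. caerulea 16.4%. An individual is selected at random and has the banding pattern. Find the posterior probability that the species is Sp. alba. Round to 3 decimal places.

0.301

By Bayes' rule, posterior ∝ prior × likelihood:
  Sp. alba: 0.3344 × 0.175 = 0.05852
  Sp. viridis: 0.5096 × 0.217 = 0.1105832
  Sp. caerulea: 0.156 × 0.164 = 0.025584
Sum = 0.1946872.
P(Sp. alba | evidence) = 0.05852 / 0.1946872 ≈ 0.301.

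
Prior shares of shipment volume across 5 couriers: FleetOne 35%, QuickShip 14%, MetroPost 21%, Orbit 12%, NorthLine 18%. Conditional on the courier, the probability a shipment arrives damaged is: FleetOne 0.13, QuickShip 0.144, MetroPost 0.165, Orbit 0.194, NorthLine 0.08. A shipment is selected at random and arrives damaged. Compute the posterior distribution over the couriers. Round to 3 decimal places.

FleetOne 0.330, QuickShip 0.146, MetroPost 0.251, Orbit 0.169, NorthLine 0.104

Unnormalized posteriors (prior × likelihood):
  FleetOne: 0.35 × 0.13 = 0.0455
  QuickShip: 0.14 × 0.144 = 0.02016
  MetroPost: 0.21 × 0.165 = 0.03465
  Orbit: 0.12 × 0.194 = 0.02328
  NorthLine: 0.18 × 0.08 = 0.0144
Normalizing constant = 0.13799.
P(FleetOne | damaged) = 0.0455/0.13799 ≈ 0.330
P(QuickShip | damaged) = 0.02016/0.13799 ≈ 0.146
P(MetroPost | damaged) = 0.03465/0.13799 ≈ 0.251
P(Orbit | damaged) = 0.02328/0.13799 ≈ 0.169
P(NorthLine | damaged) = 0.0144/0.13799 ≈ 0.104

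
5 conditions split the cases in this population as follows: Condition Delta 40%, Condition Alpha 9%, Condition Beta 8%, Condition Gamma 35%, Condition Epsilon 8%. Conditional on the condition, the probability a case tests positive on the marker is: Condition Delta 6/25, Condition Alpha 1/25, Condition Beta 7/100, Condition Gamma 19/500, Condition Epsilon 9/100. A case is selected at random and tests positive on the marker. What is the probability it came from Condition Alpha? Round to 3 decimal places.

Prior × likelihood for each hypothesis:
  Condition Delta: 0.4 × 0.24 = 0.096
  Condition Alpha: 0.09 × 0.04 = 0.0036
  Condition Beta: 0.08 × 0.07 = 0.0056
  Condition Gamma: 0.35 × 0.038 = 0.0133
  Condition Epsilon: 0.08 × 0.09 = 0.0072
Total = 0.1257.
P(Condition Alpha | evidence) = 0.0036 / 0.1257 ≈ 0.029.

0.029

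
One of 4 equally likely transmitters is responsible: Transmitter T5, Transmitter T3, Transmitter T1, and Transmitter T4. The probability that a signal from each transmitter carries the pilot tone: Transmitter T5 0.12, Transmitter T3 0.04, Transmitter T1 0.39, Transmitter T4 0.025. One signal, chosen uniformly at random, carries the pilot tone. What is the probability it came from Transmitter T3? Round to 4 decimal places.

0.0696

Since the prior is uniform, the posterior is proportional to the likelihood:
  Transmitter T5: 0.12
  Transmitter T3: 0.04
  Transmitter T1: 0.39
  Transmitter T4: 0.025
Normalizing constant = 0.575.
P(Transmitter T3 | evidence) = 0.04 / 0.575 ≈ 0.0696.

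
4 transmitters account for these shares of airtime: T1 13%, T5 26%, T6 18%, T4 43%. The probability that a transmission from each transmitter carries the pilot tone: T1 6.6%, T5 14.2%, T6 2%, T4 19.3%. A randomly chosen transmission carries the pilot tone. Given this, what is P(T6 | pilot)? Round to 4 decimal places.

0.0273

Compute prior × likelihood for every hypothesis:
  T1: 0.13 × 0.066 = 0.00858
  T5: 0.26 × 0.142 = 0.03692
  T6: 0.18 × 0.02 = 0.0036
  T4: 0.43 × 0.193 = 0.08299
Total = 0.13209.
P(T6 | evidence) = 0.0036 / 0.13209 ≈ 0.0273.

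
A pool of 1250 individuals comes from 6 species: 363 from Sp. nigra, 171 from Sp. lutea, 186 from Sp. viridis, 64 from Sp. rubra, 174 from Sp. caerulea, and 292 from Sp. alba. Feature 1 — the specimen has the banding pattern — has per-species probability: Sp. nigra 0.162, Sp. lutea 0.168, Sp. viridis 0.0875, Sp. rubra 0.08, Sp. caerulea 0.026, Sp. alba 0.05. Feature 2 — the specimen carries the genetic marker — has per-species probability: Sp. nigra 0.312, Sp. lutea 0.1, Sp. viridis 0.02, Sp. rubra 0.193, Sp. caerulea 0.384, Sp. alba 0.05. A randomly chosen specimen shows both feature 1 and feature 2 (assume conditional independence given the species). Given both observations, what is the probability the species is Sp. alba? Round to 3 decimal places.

Compute prior × likelihood for every hypothesis:
  Sp. nigra: 0.2904 × 0.162 × 0.312 = 0.0146779776
  Sp. lutea: 0.1368 × 0.168 × 0.1 = 0.00229824
  Sp. viridis: 0.1488 × 0.0875 × 0.02 = 0.0002604
  Sp. rubra: 0.0512 × 0.08 × 0.193 = 0.000790528
  Sp. caerulea: 0.1392 × 0.026 × 0.384 = 0.0013897728
  Sp. alba: 0.2336 × 0.05 × 0.05 = 0.000584
Normalizing constant = 0.0200009184.
P(Sp. alba | evidence) = 0.000584 / 0.0200009184 ≈ 0.029.

0.029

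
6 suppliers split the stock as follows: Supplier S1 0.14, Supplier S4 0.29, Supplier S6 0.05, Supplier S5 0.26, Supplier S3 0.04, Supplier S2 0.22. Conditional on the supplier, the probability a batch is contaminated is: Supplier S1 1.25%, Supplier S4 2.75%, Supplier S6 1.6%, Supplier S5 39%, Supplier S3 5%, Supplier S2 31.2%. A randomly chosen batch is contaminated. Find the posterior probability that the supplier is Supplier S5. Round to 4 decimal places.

Compute prior × likelihood for every hypothesis:
  Supplier S1: 0.14 × 0.0125 = 0.00175
  Supplier S4: 0.29 × 0.0275 = 0.007975
  Supplier S6: 0.05 × 0.016 = 0.0008
  Supplier S5: 0.26 × 0.39 = 0.1014
  Supplier S3: 0.04 × 0.05 = 0.002
  Supplier S2: 0.22 × 0.312 = 0.06864
Total = 0.182565.
P(Supplier S5 | evidence) = 0.1014 / 0.182565 ≈ 0.5554.

0.5554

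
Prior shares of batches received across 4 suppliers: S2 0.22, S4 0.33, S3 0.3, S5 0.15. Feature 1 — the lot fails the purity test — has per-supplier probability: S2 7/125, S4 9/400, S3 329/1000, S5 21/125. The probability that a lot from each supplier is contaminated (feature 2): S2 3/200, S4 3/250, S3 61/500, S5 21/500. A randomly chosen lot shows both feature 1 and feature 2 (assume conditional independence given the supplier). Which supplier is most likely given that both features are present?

S3

Prior × likelihood for each hypothesis:
  S2: 0.22 × 0.056 × 0.015 = 0.0001848
  S4: 0.33 × 0.0225 × 0.012 = 0.0000891
  S3: 0.3 × 0.329 × 0.122 = 0.0120414
  S5: 0.15 × 0.168 × 0.042 = 0.0010584
Total = 0.0133737.
Largest term belongs to S3, so S3 is most probable.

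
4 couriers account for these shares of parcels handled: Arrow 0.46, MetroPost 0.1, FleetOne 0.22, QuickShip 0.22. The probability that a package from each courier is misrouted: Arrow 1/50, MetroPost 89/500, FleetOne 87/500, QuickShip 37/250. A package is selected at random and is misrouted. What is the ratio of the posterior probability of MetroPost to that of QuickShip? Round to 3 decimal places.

Prior × likelihood for each hypothesis:
  Arrow: 0.46 × 0.02 = 0.0092
  MetroPost: 0.1 × 0.178 = 0.0178
  FleetOne: 0.22 × 0.174 = 0.03828
  QuickShip: 0.22 × 0.148 = 0.03256
Total = 0.09784.
The ratio is 0.0178 / 0.03256 (the normalizer cancels) = 0.547.

0.547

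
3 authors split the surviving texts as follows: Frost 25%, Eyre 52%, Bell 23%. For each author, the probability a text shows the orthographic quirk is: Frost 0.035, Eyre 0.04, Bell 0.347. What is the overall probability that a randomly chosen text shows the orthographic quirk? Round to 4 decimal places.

Compute prior × likelihood for every hypothesis:
  Frost: 0.25 × 0.035 = 0.00875
  Eyre: 0.52 × 0.04 = 0.0208
  Bell: 0.23 × 0.347 = 0.07981
P(quirk) = 0.00875 + 0.0208 + 0.07981 = 0.10936 → 0.1094.

0.1094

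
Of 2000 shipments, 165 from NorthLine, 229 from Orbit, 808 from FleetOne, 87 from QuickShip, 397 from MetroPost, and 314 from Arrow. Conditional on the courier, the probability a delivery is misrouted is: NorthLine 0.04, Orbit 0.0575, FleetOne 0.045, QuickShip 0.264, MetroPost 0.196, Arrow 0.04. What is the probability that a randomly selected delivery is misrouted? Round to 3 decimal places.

0.085

By Bayes' rule, posterior ∝ prior × likelihood:
  NorthLine: 0.0825 × 0.04 = 0.0033
  Orbit: 0.1145 × 0.0575 = 0.00658375
  FleetOne: 0.404 × 0.045 = 0.01818
  QuickShip: 0.0435 × 0.264 = 0.011484
  MetroPost: 0.1985 × 0.196 = 0.038906
  Arrow: 0.157 × 0.04 = 0.00628
P(misrouted) = 0.0033 + 0.00658375 + 0.01818 + 0.011484 + 0.038906 + 0.00628 = 0.08473375 → 0.085.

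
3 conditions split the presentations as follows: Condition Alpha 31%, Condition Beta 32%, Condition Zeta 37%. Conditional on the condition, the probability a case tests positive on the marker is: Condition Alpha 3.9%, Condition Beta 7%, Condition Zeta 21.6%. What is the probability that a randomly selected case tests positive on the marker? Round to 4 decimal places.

0.1144

Prior × likelihood for each hypothesis:
  Condition Alpha: 0.31 × 0.039 = 0.01209
  Condition Beta: 0.32 × 0.07 = 0.0224
  Condition Zeta: 0.37 × 0.216 = 0.07992
P(marker-positive) = 0.01209 + 0.0224 + 0.07992 = 0.11441 → 0.1144.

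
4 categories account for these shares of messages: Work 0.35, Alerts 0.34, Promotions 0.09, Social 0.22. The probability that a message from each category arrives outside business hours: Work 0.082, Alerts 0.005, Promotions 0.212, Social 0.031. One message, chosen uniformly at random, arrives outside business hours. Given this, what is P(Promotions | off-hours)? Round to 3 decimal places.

Compute prior × likelihood for every hypothesis:
  Work: 0.35 × 0.082 = 0.0287
  Alerts: 0.34 × 0.005 = 0.0017
  Promotions: 0.09 × 0.212 = 0.01908
  Social: 0.22 × 0.031 = 0.00682
Normalizing constant = 0.0563.
P(Promotions | evidence) = 0.01908 / 0.0563 ≈ 0.339.

0.339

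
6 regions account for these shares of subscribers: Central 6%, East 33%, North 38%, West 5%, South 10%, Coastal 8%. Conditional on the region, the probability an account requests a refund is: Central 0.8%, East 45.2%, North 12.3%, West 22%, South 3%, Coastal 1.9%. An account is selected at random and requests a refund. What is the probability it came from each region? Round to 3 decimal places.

Central 0.002, East 0.704, North 0.221, West 0.052, South 0.014, Coastal 0.007

By Bayes' rule, posterior ∝ prior × likelihood:
  Central: 0.06 × 0.008 = 0.00048
  East: 0.33 × 0.452 = 0.14916
  North: 0.38 × 0.123 = 0.04674
  West: 0.05 × 0.22 = 0.011
  South: 0.1 × 0.03 = 0.003
  Coastal: 0.08 × 0.019 = 0.00152
Total = 0.2119.
P(Central | refund) = 0.00048/0.2119 ≈ 0.002
P(East | refund) = 0.14916/0.2119 ≈ 0.704
P(North | refund) = 0.04674/0.2119 ≈ 0.221
P(West | refund) = 0.011/0.2119 ≈ 0.052
P(South | refund) = 0.003/0.2119 ≈ 0.014
P(Coastal | refund) = 0.00152/0.2119 ≈ 0.007
(Check: 0.002+0.704+0.221+0.052+0.014+0.007 = 1.000.)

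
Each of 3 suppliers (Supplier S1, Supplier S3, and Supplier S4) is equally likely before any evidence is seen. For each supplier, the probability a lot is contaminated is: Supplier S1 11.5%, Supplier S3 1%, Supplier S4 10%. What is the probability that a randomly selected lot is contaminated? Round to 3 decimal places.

With a uniform prior (1/3 each), posterior ∝ likelihood:
  Supplier S1: 0.115
  Supplier S3: 0.01
  Supplier S4: 0.1
P(contaminated) = (1/3) × (0.115 + 0.01 + 0.1) = 0.225/3 ≈ 0.075.

0.075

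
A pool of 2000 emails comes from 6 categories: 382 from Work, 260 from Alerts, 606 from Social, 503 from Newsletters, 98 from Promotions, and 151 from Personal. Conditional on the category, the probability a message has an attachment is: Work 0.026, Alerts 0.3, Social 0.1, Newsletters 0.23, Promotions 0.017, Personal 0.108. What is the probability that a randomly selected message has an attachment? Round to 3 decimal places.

0.141

Prior × likelihood for each hypothesis:
  Work: 0.191 × 0.026 = 0.004966
  Alerts: 0.13 × 0.3 = 0.039
  Social: 0.303 × 0.1 = 0.0303
  Newsletters: 0.2515 × 0.23 = 0.057845
  Promotions: 0.049 × 0.017 = 0.000833
  Personal: 0.0755 × 0.108 = 0.008154
P(attachment) = 0.004966 + 0.039 + 0.0303 + 0.057845 + 0.000833 + 0.008154 = 0.141098 → 0.141.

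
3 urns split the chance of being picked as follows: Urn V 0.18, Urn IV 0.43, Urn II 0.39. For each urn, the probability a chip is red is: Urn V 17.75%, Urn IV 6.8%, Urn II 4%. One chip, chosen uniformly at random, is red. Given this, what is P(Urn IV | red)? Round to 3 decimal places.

0.381

Prior × likelihood for each hypothesis:
  Urn V: 0.18 × 0.1775 = 0.03195
  Urn IV: 0.43 × 0.068 = 0.02924
  Urn II: 0.39 × 0.04 = 0.0156
Normalizing constant = 0.07679.
P(Urn IV | evidence) = 0.02924 / 0.07679 ≈ 0.381.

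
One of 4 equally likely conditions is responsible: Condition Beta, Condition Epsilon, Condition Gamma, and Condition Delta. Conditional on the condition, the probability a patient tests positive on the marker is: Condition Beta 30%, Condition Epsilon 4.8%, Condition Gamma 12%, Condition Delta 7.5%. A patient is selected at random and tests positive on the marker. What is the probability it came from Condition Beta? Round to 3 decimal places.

Since the prior is uniform, the posterior is proportional to the likelihood:
  Condition Beta: 0.3
  Condition Epsilon: 0.048
  Condition Gamma: 0.12
  Condition Delta: 0.075
Total = 0.543.
P(Condition Beta | evidence) = 0.3 / 0.543 ≈ 0.552.

0.552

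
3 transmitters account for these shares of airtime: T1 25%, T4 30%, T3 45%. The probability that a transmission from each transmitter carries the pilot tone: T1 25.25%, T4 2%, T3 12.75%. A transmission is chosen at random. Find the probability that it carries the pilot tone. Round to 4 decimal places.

0.1265

Unnormalized posteriors (prior × likelihood):
  T1: 0.25 × 0.2525 = 0.063125
  T4: 0.3 × 0.02 = 0.006
  T3: 0.45 × 0.1275 = 0.057375
P(pilot) = 0.063125 + 0.006 + 0.057375 = 0.1265 → 0.1265.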